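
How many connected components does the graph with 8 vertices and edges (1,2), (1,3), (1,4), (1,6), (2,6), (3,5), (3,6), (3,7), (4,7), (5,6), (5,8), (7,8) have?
1 (components: {1, 2, 3, 4, 5, 6, 7, 8})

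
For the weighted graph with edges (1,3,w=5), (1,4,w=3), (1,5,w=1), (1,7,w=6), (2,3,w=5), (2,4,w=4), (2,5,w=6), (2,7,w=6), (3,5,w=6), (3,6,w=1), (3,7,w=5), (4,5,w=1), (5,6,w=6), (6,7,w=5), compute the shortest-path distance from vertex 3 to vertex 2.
5 (path: 3 -> 2; weights 5 = 5)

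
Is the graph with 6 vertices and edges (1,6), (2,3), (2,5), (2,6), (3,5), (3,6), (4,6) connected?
Yes (BFS from 1 visits [1, 6, 2, 3, 4, 5] — all 6 vertices reached)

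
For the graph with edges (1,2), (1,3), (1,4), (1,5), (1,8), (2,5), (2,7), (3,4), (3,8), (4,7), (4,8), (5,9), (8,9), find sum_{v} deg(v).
26 (handshake: sum of degrees = 2|E| = 2 x 13 = 26)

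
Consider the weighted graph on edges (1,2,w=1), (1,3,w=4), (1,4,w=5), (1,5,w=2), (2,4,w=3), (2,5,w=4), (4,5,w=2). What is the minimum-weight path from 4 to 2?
3 (path: 4 -> 2; weights 3 = 3)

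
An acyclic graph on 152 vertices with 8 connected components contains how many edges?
144 (Each of the 8 component trees on V_i vertices has V_i - 1 edges; summing gives V - C = 152 - 8 = 144)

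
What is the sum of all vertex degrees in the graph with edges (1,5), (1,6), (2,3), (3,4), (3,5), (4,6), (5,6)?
14 (handshake: sum of degrees = 2|E| = 2 x 7 = 14)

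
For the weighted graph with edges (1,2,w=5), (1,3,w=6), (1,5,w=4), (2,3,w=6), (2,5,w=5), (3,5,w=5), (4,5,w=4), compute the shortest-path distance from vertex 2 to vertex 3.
6 (path: 2 -> 3; weights 6 = 6)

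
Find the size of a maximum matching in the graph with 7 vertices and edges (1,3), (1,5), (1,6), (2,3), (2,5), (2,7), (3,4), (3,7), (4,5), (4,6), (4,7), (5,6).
3 (matching: (1,6), (2,5), (4,7); upper bound floor(n/2) = floor(7/2) = 3)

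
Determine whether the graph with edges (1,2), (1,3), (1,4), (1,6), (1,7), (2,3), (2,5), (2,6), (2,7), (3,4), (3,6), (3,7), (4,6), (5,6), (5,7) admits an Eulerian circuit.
No (6 vertices have odd degree: {1, 2, 3, 4, 5, 6}; Eulerian circuit requires 0)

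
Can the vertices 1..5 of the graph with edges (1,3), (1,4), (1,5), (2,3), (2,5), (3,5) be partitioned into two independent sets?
No (odd cycle of length 3: 3 -> 1 -> 5 -> 3)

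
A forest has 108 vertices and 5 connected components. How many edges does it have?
103 (Each of the 5 component trees on V_i vertices has V_i - 1 edges; summing gives V - C = 108 - 5 = 103)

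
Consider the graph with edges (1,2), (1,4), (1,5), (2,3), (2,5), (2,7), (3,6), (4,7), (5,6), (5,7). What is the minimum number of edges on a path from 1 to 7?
2 (path: 1 -> 5 -> 7, 2 edges)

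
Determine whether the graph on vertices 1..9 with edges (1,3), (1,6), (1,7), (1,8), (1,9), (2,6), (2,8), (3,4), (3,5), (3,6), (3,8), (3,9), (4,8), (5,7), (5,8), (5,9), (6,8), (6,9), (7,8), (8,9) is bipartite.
No (odd cycle of length 3: 8 -> 1 -> 3 -> 8)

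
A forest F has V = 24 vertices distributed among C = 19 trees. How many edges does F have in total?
5 (Each of the 19 component trees on V_i vertices has V_i - 1 edges; summing gives V - C = 24 - 19 = 5)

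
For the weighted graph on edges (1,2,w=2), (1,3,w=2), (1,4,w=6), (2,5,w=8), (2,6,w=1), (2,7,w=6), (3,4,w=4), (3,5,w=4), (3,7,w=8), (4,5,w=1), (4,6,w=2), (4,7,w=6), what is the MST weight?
14 (MST edges: (1,2,w=2), (1,3,w=2), (2,6,w=1), (2,7,w=6), (4,5,w=1), (4,6,w=2); sum of weights 2 + 2 + 1 + 6 + 1 + 2 = 14)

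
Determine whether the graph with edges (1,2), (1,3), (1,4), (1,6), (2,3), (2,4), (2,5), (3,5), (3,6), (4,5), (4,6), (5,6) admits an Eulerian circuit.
Yes (the graph is connected and all 6 vertices have even degree)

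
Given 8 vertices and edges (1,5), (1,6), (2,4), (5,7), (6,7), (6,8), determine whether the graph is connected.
No, it has 3 components: {1, 5, 6, 7, 8}, {2, 4}, {3}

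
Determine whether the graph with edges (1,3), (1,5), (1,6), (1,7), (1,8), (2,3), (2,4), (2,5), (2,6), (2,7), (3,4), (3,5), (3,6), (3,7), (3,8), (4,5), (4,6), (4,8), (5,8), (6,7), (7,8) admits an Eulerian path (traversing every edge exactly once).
No (8 vertices have odd degree: {1, 2, 3, 4, 5, 6, 7, 8}; Eulerian path requires 0 or 2)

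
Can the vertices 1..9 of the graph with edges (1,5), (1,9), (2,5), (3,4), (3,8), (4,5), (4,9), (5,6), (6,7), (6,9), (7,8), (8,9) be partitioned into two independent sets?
Yes. Partition: {1, 2, 4, 6, 8}, {3, 5, 7, 9}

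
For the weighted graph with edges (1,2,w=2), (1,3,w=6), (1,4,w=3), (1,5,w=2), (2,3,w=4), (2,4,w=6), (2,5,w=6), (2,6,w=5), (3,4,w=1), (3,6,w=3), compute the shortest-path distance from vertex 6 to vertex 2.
5 (path: 6 -> 2; weights 5 = 5)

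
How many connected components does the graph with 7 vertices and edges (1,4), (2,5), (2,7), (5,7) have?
4 (components: {1, 4}, {2, 5, 7}, {3}, {6})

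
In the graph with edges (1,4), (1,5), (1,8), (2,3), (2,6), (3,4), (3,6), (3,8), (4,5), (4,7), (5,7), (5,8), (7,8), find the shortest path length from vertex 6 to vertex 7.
3 (path: 6 -> 3 -> 8 -> 7, 3 edges)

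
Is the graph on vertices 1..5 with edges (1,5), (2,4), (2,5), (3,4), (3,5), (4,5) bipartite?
No (odd cycle of length 3: 3 -> 5 -> 4 -> 3)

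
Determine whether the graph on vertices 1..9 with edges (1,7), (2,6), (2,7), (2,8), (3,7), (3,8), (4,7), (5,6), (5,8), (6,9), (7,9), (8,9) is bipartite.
Yes. Partition: {1, 2, 3, 4, 5, 9}, {6, 7, 8}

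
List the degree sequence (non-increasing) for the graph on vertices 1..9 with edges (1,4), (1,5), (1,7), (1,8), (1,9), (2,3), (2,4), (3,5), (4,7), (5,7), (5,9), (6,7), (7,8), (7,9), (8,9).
[6, 5, 4, 4, 3, 3, 2, 2, 1] (degrees: deg(1)=5, deg(2)=2, deg(3)=2, deg(4)=3, deg(5)=4, deg(6)=1, deg(7)=6, deg(8)=3, deg(9)=4)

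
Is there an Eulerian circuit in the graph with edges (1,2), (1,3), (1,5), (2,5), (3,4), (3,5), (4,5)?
No (2 vertices have odd degree: {1, 3}; Eulerian circuit requires 0)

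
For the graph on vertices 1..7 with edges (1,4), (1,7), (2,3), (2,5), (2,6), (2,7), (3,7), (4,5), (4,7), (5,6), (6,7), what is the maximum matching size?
3 (matching: (2,3), (4,7), (5,6); upper bound floor(n/2) = floor(7/2) = 3)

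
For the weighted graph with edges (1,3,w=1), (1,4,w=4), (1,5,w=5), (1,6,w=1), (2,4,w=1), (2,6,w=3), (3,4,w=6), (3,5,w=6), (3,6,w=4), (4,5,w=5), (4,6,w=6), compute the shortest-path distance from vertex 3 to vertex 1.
1 (path: 3 -> 1; weights 1 = 1)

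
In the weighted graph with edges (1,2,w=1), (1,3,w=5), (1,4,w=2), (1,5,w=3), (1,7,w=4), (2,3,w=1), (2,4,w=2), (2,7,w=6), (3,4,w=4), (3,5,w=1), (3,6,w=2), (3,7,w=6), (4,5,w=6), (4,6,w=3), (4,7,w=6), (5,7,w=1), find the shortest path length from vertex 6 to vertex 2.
3 (path: 6 -> 3 -> 2; weights 2 + 1 = 3)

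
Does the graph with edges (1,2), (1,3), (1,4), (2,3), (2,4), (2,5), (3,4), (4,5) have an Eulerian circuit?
No (2 vertices have odd degree: {1, 3}; Eulerian circuit requires 0)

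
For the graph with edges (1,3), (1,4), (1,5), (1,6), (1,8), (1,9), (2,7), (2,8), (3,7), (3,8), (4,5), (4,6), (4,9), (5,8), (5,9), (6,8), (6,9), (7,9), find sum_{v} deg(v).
36 (handshake: sum of degrees = 2|E| = 2 x 18 = 36)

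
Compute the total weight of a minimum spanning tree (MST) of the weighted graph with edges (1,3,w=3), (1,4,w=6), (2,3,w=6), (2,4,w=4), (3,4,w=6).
13 (MST edges: (1,3,w=3), (1,4,w=6), (2,4,w=4); sum of weights 3 + 6 + 4 = 13)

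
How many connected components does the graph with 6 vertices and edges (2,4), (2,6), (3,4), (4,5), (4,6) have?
2 (components: {1}, {2, 3, 4, 5, 6})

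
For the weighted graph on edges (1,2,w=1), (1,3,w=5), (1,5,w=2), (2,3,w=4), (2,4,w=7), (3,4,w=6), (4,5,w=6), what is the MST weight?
13 (MST edges: (1,2,w=1), (1,5,w=2), (2,3,w=4), (3,4,w=6); sum of weights 1 + 2 + 4 + 6 = 13)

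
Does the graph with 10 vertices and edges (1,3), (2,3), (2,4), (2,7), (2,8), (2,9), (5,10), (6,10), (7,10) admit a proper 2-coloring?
Yes. Partition: {1, 2, 10}, {3, 4, 5, 6, 7, 8, 9}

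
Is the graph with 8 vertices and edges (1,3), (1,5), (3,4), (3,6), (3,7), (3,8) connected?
No, it has 2 components: {1, 3, 4, 5, 6, 7, 8}, {2}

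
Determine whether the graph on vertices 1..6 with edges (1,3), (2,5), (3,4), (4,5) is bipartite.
Yes. Partition: {1, 2, 4, 6}, {3, 5}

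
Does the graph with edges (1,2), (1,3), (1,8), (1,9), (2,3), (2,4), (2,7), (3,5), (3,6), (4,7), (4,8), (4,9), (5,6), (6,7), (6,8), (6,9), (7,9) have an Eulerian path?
Yes (the graph is connected and exactly 2 vertices have odd degree: {6, 8}; any Eulerian path must start and end at those)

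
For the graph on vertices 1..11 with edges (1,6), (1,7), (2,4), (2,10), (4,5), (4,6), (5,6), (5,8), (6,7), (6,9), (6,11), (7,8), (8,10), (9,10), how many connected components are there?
2 (components: {1, 2, 4, 5, 6, 7, 8, 9, 10, 11}, {3})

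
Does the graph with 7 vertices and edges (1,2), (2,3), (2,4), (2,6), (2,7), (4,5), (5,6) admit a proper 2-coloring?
Yes. Partition: {1, 3, 4, 6, 7}, {2, 5}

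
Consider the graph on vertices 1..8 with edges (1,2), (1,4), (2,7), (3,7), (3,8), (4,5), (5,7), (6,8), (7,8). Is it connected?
Yes (BFS from 1 visits [1, 2, 4, 7, 5, 3, 8, 6] — all 8 vertices reached)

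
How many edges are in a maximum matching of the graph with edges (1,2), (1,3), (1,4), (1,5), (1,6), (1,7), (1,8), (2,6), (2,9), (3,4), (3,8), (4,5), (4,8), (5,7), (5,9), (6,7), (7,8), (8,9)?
4 (matching: (1,8), (2,9), (4,5), (6,7); upper bound floor(n/2) = floor(9/2) = 4)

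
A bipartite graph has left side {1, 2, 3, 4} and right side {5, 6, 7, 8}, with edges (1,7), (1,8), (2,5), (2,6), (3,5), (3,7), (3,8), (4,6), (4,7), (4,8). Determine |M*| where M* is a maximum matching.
4 (matching: (1,8), (2,6), (3,5), (4,7); upper bound min(|L|,|R|) = min(4,4) = 4)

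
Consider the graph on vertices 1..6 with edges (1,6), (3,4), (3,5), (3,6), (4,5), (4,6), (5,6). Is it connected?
No, it has 2 components: {1, 3, 4, 5, 6}, {2}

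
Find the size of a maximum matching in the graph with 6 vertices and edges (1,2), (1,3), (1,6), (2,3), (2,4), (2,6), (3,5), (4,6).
3 (matching: (1,2), (3,5), (4,6); upper bound floor(n/2) = floor(6/2) = 3)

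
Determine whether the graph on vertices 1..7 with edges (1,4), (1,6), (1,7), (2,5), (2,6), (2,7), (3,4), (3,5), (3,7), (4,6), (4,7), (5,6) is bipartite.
No (odd cycle of length 3: 7 -> 1 -> 4 -> 7)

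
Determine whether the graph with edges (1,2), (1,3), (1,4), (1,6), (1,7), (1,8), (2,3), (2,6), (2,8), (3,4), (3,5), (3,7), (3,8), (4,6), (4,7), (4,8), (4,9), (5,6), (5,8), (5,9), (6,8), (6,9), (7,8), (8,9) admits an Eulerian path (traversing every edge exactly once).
Yes — and in fact it has an Eulerian circuit (the graph is connected and all 9 vertices have even degree)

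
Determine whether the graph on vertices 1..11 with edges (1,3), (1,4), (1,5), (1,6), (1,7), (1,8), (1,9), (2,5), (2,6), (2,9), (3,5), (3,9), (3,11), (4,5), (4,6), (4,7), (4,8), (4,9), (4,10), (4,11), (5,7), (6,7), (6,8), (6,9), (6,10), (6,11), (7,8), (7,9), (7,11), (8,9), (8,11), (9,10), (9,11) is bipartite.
No (odd cycle of length 3: 7 -> 1 -> 8 -> 7)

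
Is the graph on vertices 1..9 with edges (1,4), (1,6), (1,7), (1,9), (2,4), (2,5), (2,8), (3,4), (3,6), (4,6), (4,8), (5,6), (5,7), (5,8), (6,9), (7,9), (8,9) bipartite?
No (odd cycle of length 3: 9 -> 1 -> 7 -> 9)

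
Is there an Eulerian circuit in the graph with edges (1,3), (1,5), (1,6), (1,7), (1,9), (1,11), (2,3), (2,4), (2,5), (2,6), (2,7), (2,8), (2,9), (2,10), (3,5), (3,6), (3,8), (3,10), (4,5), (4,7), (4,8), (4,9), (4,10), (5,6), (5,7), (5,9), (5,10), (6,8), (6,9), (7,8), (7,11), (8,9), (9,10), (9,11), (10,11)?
Yes (the graph is connected and all 11 vertices have even degree)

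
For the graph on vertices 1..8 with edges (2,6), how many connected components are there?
7 (components: {1}, {2, 6}, {3}, {4}, {5}, {7}, {8})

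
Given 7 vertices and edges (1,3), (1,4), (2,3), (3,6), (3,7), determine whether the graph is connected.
No, it has 2 components: {1, 2, 3, 4, 6, 7}, {5}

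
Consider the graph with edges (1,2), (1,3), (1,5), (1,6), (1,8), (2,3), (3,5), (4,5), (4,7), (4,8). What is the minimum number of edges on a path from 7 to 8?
2 (path: 7 -> 4 -> 8, 2 edges)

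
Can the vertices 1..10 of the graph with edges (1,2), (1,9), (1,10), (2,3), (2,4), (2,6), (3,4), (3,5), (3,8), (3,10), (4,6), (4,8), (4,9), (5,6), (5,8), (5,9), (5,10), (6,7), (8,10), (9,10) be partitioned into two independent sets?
No (odd cycle of length 3: 9 -> 1 -> 10 -> 9)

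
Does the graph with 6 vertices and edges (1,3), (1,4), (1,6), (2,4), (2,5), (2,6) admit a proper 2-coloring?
Yes. Partition: {1, 2}, {3, 4, 5, 6}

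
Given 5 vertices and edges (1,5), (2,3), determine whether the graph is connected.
No, it has 3 components: {1, 5}, {2, 3}, {4}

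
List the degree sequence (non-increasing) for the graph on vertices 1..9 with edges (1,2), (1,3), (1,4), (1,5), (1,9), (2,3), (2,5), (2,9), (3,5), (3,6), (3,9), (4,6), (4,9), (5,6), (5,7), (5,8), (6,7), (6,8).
[6, 5, 5, 5, 4, 4, 3, 2, 2] (degrees: deg(1)=5, deg(2)=4, deg(3)=5, deg(4)=3, deg(5)=6, deg(6)=5, deg(7)=2, deg(8)=2, deg(9)=4)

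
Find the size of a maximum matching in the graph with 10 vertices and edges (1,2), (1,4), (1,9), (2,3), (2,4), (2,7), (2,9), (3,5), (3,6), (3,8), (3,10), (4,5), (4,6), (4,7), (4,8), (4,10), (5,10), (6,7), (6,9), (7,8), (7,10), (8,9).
5 (matching: (1,9), (2,7), (3,8), (4,6), (5,10); upper bound floor(n/2) = floor(10/2) = 5)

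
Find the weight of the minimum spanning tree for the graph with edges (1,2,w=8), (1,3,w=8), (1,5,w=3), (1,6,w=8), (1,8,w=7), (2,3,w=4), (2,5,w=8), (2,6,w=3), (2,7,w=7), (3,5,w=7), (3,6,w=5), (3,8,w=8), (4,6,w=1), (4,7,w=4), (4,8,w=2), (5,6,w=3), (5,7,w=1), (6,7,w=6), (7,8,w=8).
17 (MST edges: (1,5,w=3), (2,3,w=4), (2,6,w=3), (4,6,w=1), (4,8,w=2), (5,6,w=3), (5,7,w=1); sum of weights 3 + 4 + 3 + 1 + 2 + 3 + 1 = 17)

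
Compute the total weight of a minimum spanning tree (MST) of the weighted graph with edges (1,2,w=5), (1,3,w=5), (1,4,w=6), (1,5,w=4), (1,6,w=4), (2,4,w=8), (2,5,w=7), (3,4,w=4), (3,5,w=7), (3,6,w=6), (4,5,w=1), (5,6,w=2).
16 (MST edges: (1,2,w=5), (1,5,w=4), (3,4,w=4), (4,5,w=1), (5,6,w=2); sum of weights 5 + 4 + 4 + 1 + 2 = 16)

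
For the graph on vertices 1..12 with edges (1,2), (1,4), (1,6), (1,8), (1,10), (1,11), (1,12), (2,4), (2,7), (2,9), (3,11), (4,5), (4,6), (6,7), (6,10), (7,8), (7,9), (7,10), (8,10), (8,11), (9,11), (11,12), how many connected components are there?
1 (components: {1, 2, 3, 4, 5, 6, 7, 8, 9, 10, 11, 12})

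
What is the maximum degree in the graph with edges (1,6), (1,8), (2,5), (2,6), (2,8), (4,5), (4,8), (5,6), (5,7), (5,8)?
5 (attained at vertex 5)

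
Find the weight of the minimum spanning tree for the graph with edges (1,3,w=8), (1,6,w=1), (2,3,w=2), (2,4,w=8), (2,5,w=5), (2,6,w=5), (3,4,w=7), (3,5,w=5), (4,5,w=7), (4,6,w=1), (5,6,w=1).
10 (MST edges: (1,6,w=1), (2,3,w=2), (2,6,w=5), (4,6,w=1), (5,6,w=1); sum of weights 1 + 2 + 5 + 1 + 1 = 10)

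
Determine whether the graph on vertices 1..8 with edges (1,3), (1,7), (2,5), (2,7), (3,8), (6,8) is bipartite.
Yes. Partition: {1, 2, 4, 8}, {3, 5, 6, 7}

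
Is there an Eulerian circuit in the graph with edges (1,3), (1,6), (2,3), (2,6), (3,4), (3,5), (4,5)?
Yes (the graph is connected and all 6 vertices have even degree)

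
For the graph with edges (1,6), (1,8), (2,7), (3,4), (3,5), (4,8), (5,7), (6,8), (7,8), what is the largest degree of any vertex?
4 (attained at vertex 8)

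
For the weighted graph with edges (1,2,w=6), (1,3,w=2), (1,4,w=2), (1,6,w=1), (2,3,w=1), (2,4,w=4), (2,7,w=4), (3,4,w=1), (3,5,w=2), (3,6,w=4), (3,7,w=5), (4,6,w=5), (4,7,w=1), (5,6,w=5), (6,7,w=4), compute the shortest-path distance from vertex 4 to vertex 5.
3 (path: 4 -> 3 -> 5; weights 1 + 2 = 3)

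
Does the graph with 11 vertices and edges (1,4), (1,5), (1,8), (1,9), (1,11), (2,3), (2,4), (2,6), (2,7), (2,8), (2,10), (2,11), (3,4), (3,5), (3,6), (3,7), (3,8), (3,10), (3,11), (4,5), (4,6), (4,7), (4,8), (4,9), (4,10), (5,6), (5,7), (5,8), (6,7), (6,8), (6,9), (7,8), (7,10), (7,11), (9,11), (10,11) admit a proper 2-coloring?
No (odd cycle of length 3: 4 -> 1 -> 9 -> 4)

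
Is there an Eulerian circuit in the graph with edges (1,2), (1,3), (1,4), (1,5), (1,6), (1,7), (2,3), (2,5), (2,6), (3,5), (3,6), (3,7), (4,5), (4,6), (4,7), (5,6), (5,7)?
No (2 vertices have odd degree: {3, 6}; Eulerian circuit requires 0)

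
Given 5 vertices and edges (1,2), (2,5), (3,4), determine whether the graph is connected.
No, it has 2 components: {1, 2, 5}, {3, 4}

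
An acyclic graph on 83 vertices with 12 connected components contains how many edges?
71 (Each of the 12 component trees on V_i vertices has V_i - 1 edges; summing gives V - C = 83 - 12 = 71)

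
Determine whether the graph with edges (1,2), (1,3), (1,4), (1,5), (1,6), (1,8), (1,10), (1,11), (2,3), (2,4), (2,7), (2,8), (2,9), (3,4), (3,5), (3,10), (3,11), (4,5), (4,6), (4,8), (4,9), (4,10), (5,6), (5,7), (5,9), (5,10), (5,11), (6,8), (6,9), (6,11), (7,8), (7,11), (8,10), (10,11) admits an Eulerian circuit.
Yes (the graph is connected and all 11 vertices have even degree)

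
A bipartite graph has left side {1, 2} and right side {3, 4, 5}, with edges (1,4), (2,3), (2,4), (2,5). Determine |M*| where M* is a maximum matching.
2 (matching: (1,4), (2,5); upper bound min(|L|,|R|) = min(2,3) = 2)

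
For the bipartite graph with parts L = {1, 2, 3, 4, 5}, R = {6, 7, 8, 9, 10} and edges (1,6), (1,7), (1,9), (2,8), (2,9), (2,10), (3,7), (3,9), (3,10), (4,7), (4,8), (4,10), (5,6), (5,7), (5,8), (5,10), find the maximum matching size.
5 (matching: (1,9), (2,10), (3,7), (4,8), (5,6); upper bound min(|L|,|R|) = min(5,5) = 5)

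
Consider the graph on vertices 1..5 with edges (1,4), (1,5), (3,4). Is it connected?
No, it has 2 components: {1, 3, 4, 5}, {2}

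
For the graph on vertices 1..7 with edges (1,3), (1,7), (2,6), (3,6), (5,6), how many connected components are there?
2 (components: {1, 2, 3, 5, 6, 7}, {4})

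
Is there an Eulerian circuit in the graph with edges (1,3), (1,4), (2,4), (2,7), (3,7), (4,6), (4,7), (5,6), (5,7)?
Yes (the graph is connected and all 7 vertices have even degree)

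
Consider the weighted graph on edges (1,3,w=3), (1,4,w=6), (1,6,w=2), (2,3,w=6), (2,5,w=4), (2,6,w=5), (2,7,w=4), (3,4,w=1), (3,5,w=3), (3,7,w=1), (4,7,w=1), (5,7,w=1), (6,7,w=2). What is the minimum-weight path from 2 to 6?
5 (path: 2 -> 6; weights 5 = 5)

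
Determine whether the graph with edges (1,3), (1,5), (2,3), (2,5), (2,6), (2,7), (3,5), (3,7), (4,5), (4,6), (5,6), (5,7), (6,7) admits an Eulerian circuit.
Yes (the graph is connected and all 7 vertices have even degree)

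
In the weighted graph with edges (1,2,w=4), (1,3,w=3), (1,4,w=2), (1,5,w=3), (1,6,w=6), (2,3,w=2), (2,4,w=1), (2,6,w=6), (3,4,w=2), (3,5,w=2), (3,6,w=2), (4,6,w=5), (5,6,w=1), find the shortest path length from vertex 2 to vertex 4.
1 (path: 2 -> 4; weights 1 = 1)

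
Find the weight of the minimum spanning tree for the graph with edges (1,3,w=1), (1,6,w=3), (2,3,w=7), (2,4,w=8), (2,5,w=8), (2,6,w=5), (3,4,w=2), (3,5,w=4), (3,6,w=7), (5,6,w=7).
15 (MST edges: (1,3,w=1), (1,6,w=3), (2,6,w=5), (3,4,w=2), (3,5,w=4); sum of weights 1 + 3 + 5 + 2 + 4 = 15)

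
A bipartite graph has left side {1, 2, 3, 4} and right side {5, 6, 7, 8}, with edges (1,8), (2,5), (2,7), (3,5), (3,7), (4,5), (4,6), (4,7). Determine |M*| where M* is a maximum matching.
4 (matching: (1,8), (2,7), (3,5), (4,6); upper bound min(|L|,|R|) = min(4,4) = 4)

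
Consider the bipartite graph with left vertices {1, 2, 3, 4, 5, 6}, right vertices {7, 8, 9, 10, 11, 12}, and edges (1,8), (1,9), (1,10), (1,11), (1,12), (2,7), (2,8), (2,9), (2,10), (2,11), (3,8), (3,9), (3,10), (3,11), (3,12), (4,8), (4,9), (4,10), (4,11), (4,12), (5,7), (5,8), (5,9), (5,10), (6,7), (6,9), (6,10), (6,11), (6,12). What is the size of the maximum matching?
6 (matching: (1,12), (2,11), (3,10), (4,9), (5,8), (6,7); upper bound min(|L|,|R|) = min(6,6) = 6)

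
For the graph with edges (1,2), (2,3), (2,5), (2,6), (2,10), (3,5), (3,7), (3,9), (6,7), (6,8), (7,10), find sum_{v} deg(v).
22 (handshake: sum of degrees = 2|E| = 2 x 11 = 22)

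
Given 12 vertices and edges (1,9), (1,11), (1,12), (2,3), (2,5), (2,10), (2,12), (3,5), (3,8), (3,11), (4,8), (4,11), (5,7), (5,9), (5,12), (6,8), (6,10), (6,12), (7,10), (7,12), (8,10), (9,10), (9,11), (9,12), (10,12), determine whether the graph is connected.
Yes (BFS from 1 visits [1, 9, 11, 12, 5, 10, 3, 4, 2, 6, 7, 8] — all 12 vertices reached)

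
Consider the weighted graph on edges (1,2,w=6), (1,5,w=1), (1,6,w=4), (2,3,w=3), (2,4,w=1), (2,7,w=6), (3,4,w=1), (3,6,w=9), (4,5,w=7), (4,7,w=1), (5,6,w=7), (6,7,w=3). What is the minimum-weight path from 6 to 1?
4 (path: 6 -> 1; weights 4 = 4)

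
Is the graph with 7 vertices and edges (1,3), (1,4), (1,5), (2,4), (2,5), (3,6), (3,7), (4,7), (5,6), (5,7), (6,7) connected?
Yes (BFS from 1 visits [1, 3, 4, 5, 6, 7, 2] — all 7 vertices reached)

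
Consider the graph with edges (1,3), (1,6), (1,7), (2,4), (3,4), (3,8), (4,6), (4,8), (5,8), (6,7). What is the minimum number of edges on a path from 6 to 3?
2 (path: 6 -> 1 -> 3, 2 edges)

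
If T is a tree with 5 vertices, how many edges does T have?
4 (A tree on V vertices has V - 1 edges, so 5 - 1 = 4)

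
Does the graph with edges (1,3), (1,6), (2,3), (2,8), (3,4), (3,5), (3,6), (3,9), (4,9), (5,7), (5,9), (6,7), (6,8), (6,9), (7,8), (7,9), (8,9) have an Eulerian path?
Yes (the graph is connected and exactly 2 vertices have odd degree: {5, 6}; any Eulerian path must start and end at those)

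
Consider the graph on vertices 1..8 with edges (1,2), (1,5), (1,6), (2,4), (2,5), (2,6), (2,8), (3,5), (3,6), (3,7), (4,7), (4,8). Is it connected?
Yes (BFS from 1 visits [1, 2, 5, 6, 4, 8, 3, 7] — all 8 vertices reached)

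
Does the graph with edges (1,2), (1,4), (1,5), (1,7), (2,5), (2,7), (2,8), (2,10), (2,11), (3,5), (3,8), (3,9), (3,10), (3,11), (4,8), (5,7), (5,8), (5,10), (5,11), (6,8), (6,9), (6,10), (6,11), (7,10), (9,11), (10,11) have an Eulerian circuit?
No (4 vertices have odd degree: {3, 5, 8, 9}; Eulerian circuit requires 0)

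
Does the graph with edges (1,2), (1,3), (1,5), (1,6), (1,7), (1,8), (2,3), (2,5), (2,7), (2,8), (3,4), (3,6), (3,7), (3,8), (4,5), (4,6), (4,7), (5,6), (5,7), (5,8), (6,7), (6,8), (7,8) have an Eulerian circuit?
No (2 vertices have odd degree: {2, 7}; Eulerian circuit requires 0)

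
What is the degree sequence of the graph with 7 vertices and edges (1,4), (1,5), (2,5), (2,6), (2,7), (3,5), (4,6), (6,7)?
[3, 3, 3, 2, 2, 2, 1] (degrees: deg(1)=2, deg(2)=3, deg(3)=1, deg(4)=2, deg(5)=3, deg(6)=3, deg(7)=2)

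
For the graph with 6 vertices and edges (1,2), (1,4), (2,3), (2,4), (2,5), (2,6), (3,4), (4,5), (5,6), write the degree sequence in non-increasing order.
[5, 4, 3, 2, 2, 2] (degrees: deg(1)=2, deg(2)=5, deg(3)=2, deg(4)=4, deg(5)=3, deg(6)=2)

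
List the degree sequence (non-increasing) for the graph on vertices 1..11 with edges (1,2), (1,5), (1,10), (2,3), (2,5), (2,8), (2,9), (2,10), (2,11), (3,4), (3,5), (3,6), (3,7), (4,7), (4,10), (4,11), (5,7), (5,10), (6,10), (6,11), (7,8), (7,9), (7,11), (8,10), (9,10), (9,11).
[7, 7, 6, 5, 5, 5, 4, 4, 3, 3, 3] (degrees: deg(1)=3, deg(2)=7, deg(3)=5, deg(4)=4, deg(5)=5, deg(6)=3, deg(7)=6, deg(8)=3, deg(9)=4, deg(10)=7, deg(11)=5)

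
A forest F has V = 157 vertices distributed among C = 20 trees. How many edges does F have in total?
137 (Each of the 20 component trees on V_i vertices has V_i - 1 edges; summing gives V - C = 157 - 20 = 137)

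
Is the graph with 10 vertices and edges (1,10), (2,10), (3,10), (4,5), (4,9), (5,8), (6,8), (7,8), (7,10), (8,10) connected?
Yes (BFS from 1 visits [1, 10, 2, 3, 7, 8, 5, 6, 4, 9] — all 10 vertices reached)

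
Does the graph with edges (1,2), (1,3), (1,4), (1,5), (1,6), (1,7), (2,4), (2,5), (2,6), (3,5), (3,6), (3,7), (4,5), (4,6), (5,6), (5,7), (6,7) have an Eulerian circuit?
Yes (the graph is connected and all 7 vertices have even degree)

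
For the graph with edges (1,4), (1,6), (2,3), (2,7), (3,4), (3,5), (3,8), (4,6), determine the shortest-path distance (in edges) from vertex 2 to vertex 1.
3 (path: 2 -> 3 -> 4 -> 1, 3 edges)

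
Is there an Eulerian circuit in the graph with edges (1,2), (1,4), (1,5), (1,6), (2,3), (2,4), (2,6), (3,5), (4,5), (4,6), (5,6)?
Yes (the graph is connected and all 6 vertices have even degree)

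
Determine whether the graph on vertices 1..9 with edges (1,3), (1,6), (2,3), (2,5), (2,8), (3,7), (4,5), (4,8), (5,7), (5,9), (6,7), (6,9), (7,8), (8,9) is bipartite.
Yes. Partition: {1, 2, 4, 7, 9}, {3, 5, 6, 8}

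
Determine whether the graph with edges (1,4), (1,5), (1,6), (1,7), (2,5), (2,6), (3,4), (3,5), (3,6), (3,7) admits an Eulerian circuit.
No (2 vertices have odd degree: {5, 6}; Eulerian circuit requires 0)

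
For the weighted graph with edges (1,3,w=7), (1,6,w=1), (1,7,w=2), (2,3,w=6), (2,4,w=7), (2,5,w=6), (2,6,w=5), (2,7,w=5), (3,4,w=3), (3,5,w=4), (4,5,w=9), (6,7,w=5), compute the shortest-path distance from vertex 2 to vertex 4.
7 (path: 2 -> 4; weights 7 = 7)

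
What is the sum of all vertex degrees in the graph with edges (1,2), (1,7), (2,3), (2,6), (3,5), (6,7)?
12 (handshake: sum of degrees = 2|E| = 2 x 6 = 12)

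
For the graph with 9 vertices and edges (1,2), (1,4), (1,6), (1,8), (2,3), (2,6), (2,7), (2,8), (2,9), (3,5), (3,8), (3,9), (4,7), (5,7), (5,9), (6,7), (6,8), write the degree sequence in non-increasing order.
[6, 4, 4, 4, 4, 4, 3, 3, 2] (degrees: deg(1)=4, deg(2)=6, deg(3)=4, deg(4)=2, deg(5)=3, deg(6)=4, deg(7)=4, deg(8)=4, deg(9)=3)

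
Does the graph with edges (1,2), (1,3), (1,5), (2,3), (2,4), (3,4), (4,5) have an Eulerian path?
No (4 vertices have odd degree: {1, 2, 3, 4}; Eulerian path requires 0 or 2)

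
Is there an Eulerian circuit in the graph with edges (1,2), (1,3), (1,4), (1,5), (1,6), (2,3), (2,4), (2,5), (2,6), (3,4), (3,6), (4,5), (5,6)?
No (2 vertices have odd degree: {1, 2}; Eulerian circuit requires 0)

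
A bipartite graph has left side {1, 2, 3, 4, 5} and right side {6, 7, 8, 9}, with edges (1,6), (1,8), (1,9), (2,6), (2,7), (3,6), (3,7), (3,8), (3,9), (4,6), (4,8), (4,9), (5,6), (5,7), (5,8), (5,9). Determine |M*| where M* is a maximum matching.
4 (matching: (1,9), (2,7), (3,8), (4,6); upper bound min(|L|,|R|) = min(5,4) = 4)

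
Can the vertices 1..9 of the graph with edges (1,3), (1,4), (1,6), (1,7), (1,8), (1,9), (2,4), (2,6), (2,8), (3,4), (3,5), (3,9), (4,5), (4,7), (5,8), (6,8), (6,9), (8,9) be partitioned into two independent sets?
No (odd cycle of length 3: 4 -> 1 -> 3 -> 4)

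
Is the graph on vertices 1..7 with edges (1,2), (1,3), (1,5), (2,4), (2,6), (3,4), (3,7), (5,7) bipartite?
Yes. Partition: {1, 4, 6, 7}, {2, 3, 5}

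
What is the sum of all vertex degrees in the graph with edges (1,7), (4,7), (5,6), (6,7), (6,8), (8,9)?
12 (handshake: sum of degrees = 2|E| = 2 x 6 = 12)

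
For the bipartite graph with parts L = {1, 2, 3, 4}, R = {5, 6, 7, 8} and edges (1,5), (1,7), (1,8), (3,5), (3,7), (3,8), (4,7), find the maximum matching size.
3 (matching: (1,8), (3,5), (4,7); upper bound min(|L|,|R|) = min(4,4) = 4)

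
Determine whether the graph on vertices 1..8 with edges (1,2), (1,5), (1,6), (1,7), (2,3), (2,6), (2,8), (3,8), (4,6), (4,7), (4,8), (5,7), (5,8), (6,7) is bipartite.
No (odd cycle of length 3: 7 -> 1 -> 6 -> 7)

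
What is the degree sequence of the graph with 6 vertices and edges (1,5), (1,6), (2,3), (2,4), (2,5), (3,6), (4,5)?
[3, 3, 2, 2, 2, 2] (degrees: deg(1)=2, deg(2)=3, deg(3)=2, deg(4)=2, deg(5)=3, deg(6)=2)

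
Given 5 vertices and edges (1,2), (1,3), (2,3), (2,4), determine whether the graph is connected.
No, it has 2 components: {1, 2, 3, 4}, {5}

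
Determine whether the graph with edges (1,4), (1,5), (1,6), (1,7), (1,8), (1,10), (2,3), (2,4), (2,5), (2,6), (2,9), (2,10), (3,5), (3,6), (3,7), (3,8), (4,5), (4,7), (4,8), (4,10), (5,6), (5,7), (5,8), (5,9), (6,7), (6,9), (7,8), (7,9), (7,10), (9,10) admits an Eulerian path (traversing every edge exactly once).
No (4 vertices have odd degree: {3, 8, 9, 10}; Eulerian path requires 0 or 2)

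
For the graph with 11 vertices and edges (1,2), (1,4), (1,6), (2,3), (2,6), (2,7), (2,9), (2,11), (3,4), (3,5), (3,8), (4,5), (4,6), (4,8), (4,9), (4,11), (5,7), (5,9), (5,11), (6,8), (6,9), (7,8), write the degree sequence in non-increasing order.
[7, 6, 5, 5, 4, 4, 4, 3, 3, 3, 0] (degrees: deg(1)=3, deg(2)=6, deg(3)=4, deg(4)=7, deg(5)=5, deg(6)=5, deg(7)=3, deg(8)=4, deg(9)=4, deg(10)=0, deg(11)=3)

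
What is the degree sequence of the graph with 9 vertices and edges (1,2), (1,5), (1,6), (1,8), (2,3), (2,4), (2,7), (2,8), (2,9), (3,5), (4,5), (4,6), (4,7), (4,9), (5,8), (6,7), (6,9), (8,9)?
[6, 5, 4, 4, 4, 4, 4, 3, 2] (degrees: deg(1)=4, deg(2)=6, deg(3)=2, deg(4)=5, deg(5)=4, deg(6)=4, deg(7)=3, deg(8)=4, deg(9)=4)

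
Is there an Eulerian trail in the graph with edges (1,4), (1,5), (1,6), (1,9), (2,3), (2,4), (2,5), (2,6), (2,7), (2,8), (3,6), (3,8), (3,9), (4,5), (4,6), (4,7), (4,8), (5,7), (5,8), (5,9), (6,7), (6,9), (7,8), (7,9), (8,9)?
Yes — and in fact it has an Eulerian circuit (the graph is connected and all 9 vertices have even degree)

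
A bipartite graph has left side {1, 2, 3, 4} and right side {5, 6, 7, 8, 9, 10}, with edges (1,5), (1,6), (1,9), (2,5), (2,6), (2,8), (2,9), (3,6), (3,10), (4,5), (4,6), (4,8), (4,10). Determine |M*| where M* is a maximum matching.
4 (matching: (1,9), (2,8), (3,10), (4,6); upper bound min(|L|,|R|) = min(4,6) = 4)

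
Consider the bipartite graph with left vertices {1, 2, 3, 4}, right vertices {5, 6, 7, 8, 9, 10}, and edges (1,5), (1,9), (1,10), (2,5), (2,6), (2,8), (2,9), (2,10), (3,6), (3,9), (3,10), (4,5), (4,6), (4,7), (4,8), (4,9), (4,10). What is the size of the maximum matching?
4 (matching: (1,10), (2,8), (3,9), (4,7); upper bound min(|L|,|R|) = min(4,6) = 4)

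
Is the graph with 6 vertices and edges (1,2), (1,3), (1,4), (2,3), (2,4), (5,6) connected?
No, it has 2 components: {1, 2, 3, 4}, {5, 6}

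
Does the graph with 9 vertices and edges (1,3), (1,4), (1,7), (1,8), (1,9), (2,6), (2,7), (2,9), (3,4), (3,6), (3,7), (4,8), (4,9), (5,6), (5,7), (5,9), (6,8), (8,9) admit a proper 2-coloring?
No (odd cycle of length 3: 3 -> 1 -> 4 -> 3)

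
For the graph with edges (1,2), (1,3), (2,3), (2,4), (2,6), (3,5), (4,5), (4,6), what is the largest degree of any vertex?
4 (attained at vertex 2)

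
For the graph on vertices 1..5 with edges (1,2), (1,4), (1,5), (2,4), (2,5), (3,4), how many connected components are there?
1 (components: {1, 2, 3, 4, 5})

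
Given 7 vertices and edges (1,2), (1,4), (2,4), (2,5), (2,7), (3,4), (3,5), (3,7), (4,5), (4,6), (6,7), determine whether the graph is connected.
Yes (BFS from 1 visits [1, 2, 4, 5, 7, 3, 6] — all 7 vertices reached)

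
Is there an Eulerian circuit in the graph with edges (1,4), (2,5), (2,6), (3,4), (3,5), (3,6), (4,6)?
No (4 vertices have odd degree: {1, 3, 4, 6}; Eulerian circuit requires 0)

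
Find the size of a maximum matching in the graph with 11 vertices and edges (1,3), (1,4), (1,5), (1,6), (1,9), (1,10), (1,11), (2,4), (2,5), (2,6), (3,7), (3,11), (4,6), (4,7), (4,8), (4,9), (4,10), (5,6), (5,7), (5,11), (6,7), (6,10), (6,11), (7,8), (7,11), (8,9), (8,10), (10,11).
5 (matching: (1,10), (2,6), (3,7), (5,11), (8,9); upper bound floor(n/2) = floor(11/2) = 5)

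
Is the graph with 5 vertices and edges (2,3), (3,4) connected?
No, it has 3 components: {1}, {2, 3, 4}, {5}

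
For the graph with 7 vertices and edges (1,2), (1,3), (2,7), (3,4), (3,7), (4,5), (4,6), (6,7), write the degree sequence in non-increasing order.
[3, 3, 3, 2, 2, 2, 1] (degrees: deg(1)=2, deg(2)=2, deg(3)=3, deg(4)=3, deg(5)=1, deg(6)=2, deg(7)=3)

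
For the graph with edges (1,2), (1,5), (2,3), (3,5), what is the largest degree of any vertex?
2 (attained at vertices 1, 2, 3, 5)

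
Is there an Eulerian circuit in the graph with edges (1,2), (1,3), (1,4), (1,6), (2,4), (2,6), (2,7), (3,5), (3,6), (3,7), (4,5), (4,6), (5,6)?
No (2 vertices have odd degree: {5, 6}; Eulerian circuit requires 0)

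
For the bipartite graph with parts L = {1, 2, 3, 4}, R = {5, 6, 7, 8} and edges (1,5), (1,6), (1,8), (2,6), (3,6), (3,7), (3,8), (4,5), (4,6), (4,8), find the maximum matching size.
4 (matching: (1,8), (2,6), (3,7), (4,5); upper bound min(|L|,|R|) = min(4,4) = 4)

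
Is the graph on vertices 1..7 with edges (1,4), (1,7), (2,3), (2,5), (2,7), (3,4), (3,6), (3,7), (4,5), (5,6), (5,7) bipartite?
No (odd cycle of length 5: 5 -> 4 -> 1 -> 7 -> 2 -> 5)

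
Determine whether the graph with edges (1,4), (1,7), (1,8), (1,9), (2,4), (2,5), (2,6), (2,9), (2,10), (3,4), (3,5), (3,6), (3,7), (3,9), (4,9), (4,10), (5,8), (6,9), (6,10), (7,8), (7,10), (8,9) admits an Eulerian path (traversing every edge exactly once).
No (4 vertices have odd degree: {2, 3, 4, 5}; Eulerian path requires 0 or 2)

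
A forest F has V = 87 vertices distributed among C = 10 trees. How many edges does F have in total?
77 (Each of the 10 component trees on V_i vertices has V_i - 1 edges; summing gives V - C = 87 - 10 = 77)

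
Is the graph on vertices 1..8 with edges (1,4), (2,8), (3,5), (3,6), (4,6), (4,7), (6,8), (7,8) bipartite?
Yes. Partition: {1, 2, 5, 6, 7}, {3, 4, 8}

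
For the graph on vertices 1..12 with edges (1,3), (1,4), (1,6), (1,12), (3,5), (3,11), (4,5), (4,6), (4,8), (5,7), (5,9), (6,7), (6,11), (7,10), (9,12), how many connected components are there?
2 (components: {1, 3, 4, 5, 6, 7, 8, 9, 10, 11, 12}, {2})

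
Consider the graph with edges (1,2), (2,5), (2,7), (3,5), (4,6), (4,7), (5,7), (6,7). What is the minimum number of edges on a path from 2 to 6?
2 (path: 2 -> 7 -> 6, 2 edges)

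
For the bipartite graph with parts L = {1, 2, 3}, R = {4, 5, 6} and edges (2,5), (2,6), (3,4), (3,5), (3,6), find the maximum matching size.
2 (matching: (2,6), (3,5); upper bound min(|L|,|R|) = min(3,3) = 3)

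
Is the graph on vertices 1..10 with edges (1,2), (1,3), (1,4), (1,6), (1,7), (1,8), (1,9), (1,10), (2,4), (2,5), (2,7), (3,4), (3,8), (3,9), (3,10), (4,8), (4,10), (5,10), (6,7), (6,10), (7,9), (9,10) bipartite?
No (odd cycle of length 3: 2 -> 1 -> 7 -> 2)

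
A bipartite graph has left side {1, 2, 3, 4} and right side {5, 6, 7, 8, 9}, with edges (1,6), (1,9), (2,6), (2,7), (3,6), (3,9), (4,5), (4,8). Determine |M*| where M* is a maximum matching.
4 (matching: (1,9), (2,7), (3,6), (4,8); upper bound min(|L|,|R|) = min(4,5) = 4)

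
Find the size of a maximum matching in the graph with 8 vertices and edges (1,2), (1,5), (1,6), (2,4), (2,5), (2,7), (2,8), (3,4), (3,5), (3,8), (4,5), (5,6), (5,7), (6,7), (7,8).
4 (matching: (1,6), (2,4), (3,5), (7,8); upper bound floor(n/2) = floor(8/2) = 4)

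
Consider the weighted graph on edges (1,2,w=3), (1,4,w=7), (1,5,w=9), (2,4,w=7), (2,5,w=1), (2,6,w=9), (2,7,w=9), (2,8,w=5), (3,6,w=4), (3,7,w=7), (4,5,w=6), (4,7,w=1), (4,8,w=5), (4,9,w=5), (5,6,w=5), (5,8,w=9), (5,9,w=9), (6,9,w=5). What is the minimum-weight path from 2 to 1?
3 (path: 2 -> 1; weights 3 = 3)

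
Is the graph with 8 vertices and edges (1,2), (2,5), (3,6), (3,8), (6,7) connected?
No, it has 3 components: {1, 2, 5}, {3, 6, 7, 8}, {4}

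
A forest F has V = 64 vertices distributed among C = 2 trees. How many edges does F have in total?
62 (Each of the 2 component trees on V_i vertices has V_i - 1 edges; summing gives V - C = 64 - 2 = 62)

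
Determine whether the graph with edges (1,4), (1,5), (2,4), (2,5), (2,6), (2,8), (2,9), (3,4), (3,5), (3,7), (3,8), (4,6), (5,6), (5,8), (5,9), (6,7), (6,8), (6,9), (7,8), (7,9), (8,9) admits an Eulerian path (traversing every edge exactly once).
Yes (the graph is connected and exactly 2 vertices have odd degree: {2, 9}; any Eulerian path must start and end at those)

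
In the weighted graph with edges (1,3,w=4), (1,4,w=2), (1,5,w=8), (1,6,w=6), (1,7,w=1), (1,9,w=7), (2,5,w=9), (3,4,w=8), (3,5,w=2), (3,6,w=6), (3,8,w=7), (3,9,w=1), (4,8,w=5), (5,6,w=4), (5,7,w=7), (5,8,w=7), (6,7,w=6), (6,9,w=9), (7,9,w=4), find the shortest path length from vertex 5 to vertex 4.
8 (path: 5 -> 3 -> 1 -> 4; weights 2 + 4 + 2 = 8)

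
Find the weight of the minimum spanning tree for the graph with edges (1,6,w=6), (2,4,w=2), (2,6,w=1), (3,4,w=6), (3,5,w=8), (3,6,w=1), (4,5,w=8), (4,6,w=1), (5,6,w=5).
14 (MST edges: (1,6,w=6), (2,6,w=1), (3,6,w=1), (4,6,w=1), (5,6,w=5); sum of weights 6 + 1 + 1 + 1 + 5 = 14)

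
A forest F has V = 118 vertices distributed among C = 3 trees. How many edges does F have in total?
115 (Each of the 3 component trees on V_i vertices has V_i - 1 edges; summing gives V - C = 118 - 3 = 115)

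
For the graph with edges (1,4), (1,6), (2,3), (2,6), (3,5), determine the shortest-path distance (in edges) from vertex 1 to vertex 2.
2 (path: 1 -> 6 -> 2, 2 edges)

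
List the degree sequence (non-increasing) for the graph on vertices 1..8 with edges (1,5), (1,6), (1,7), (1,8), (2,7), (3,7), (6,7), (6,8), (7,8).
[5, 4, 3, 3, 1, 1, 1, 0] (degrees: deg(1)=4, deg(2)=1, deg(3)=1, deg(4)=0, deg(5)=1, deg(6)=3, deg(7)=5, deg(8)=3)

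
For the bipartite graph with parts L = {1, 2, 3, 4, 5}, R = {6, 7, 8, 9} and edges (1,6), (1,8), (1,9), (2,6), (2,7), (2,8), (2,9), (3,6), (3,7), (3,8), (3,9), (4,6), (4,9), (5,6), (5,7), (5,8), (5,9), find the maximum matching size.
4 (matching: (1,9), (2,8), (3,7), (4,6); upper bound min(|L|,|R|) = min(5,4) = 4)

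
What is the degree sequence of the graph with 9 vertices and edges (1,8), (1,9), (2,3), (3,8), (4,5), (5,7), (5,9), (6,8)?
[3, 3, 2, 2, 2, 1, 1, 1, 1] (degrees: deg(1)=2, deg(2)=1, deg(3)=2, deg(4)=1, deg(5)=3, deg(6)=1, deg(7)=1, deg(8)=3, deg(9)=2)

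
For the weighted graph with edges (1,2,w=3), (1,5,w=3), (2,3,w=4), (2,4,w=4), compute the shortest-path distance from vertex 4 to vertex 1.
7 (path: 4 -> 2 -> 1; weights 4 + 3 = 7)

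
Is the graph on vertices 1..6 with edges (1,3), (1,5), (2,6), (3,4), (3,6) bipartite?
Yes. Partition: {1, 4, 6}, {2, 3, 5}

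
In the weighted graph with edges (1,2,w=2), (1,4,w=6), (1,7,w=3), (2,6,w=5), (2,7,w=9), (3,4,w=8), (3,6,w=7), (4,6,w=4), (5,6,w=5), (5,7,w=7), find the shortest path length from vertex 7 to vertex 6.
10 (path: 7 -> 1 -> 2 -> 6; weights 3 + 2 + 5 = 10)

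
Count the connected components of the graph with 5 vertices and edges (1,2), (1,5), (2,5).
3 (components: {1, 2, 5}, {3}, {4})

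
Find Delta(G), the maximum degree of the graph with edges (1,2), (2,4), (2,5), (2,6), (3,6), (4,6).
4 (attained at vertex 2)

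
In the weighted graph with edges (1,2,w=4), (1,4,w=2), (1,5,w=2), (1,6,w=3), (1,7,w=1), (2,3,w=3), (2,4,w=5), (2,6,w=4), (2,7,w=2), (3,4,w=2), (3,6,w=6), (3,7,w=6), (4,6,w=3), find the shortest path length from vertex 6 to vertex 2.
4 (path: 6 -> 2; weights 4 = 4)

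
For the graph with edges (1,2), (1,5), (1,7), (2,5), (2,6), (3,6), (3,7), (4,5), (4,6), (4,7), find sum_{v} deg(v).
20 (handshake: sum of degrees = 2|E| = 2 x 10 = 20)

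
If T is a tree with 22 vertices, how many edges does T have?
21 (A tree on V vertices has V - 1 edges, so 22 - 1 = 21)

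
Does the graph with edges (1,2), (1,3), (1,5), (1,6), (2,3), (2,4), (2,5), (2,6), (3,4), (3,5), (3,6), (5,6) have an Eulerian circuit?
No (2 vertices have odd degree: {2, 3}; Eulerian circuit requires 0)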